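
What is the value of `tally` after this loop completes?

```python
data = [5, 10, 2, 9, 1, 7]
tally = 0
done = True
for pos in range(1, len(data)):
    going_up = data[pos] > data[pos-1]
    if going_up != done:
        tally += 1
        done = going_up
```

Count direction changes in [5, 10, 2, 9, 1, 7]
`tally` takes the values: 0 → 1 → 2 → 3 → 4

Answer: 4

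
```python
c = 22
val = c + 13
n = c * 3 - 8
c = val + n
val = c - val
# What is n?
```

Trace:
`c = 22` → c = 22
`val = c + 13` → val = 35
`n = c * 3 - 8` → n = 58
`c = val + n` → c = 93
`val = c - val` → val = 58
So n = 58

Answer: 58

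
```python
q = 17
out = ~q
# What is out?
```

Trace:
`q = 17` → q = 17
`out = ~q` → out = -18
So out = -18

Answer: -18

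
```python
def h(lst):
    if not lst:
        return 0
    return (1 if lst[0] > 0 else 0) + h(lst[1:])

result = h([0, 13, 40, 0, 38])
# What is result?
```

Count of positive elements in [0, 13, 40, 0, 38] = 3

Answer: 3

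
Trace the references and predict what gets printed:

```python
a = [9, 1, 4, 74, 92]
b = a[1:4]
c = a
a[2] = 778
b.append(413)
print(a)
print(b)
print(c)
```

Key concept: slice vs alias.
Step by step:
`a = [9, 1, 4, 74, 92]` → a = [9, 1, 4, 74, 92]
`b = a[1:4]` → b = [1, 4, 74]
`c = a` → c = [9, 1, 4, 74, 92] (same object as a)
`a[2] = 778` → a = [9, 1, 778, 74, 92] (same object as c); c = [9, 1, 778, 74, 92] (same object as a)
`b.append(413)` → b = [1, 4, 74, 413]
`print(a)` → prints [9, 1, 778, 74, 92]
`print(b)` → prints [1, 4, 74, 413]
`print(c)` → prints [9, 1, 778, 74, 92]

Answer:
[9, 1, 778, 74, 92]
[1, 4, 74, 413]
[9, 1, 778, 74, 92]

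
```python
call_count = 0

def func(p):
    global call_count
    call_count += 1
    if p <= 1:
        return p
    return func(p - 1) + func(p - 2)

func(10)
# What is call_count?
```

Calls(p) = 1 + Calls(p-1) + Calls(p-2); Calls(0)=Calls(1)=1. For p=10 this gives 177.

Answer: 177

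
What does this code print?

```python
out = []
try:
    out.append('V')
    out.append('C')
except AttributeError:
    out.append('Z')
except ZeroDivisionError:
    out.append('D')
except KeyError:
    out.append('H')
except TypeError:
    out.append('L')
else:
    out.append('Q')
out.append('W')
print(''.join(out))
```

Execution trace: 'V' (try body) → 'C' (try body, no exception) → 'Q' (else) → 'W' (after the try/except). Output: VCQW

Answer: VCQW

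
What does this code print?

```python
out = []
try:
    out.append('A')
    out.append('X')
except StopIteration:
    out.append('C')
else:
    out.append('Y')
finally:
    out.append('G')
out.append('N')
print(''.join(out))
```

Execution trace: 'A' (try body) → 'X' (try body, no exception) → 'Y' (else) → 'G' (finally) → 'N' (after the try/except). Output: AXYGN

Answer: AXYGN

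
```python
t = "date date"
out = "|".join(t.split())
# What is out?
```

Trace:
`t = "date date"` → t = 'date date'
`out = "|".join(t.split())` → out = 'date|date'
So out = 'date|date'

Answer: 'date|date'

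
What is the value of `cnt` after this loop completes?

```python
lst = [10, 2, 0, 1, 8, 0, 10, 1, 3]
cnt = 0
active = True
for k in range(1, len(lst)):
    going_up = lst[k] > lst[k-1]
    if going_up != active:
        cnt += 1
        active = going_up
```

Count direction changes in [10, 2, 0, 1, 8, 0, 10, 1, 3]
`cnt` takes the values: 0 → 1 → 2 → 3 → 4 → 5 → 6

Answer: 6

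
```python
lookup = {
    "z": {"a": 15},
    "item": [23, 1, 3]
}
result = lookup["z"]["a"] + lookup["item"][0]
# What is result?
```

Trace:
`lookup = { ...` → lookup = {'z': {'a': 15}, 'item': [23, 1, 3]}
`result = lookup["z"]["a"] + lookup["item"][0]` → result = 38
So result = 38

Answer: 38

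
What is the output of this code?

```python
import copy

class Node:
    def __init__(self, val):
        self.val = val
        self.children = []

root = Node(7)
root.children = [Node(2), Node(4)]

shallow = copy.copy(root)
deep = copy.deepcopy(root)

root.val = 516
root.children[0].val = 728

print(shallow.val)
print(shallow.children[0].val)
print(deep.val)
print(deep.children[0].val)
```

Key concept: deep copy with custom objects.
Step by step:
`root = Node(7)` → root = Node(val=7, children=[])
`root.children = [Node(2), Node(4)]` → root = Node(val=7, children=[Node(val=2, children=[]), Node(val=4, children=[])])
`shallow = copy.copy(root)` → shallow = Node(val=7, children=[Node(val=2, children=[]), Node(val=4, children=[])])
`deep = copy.deepcopy(root)` → deep = Node(val=7, children=[Node(val=2, children=[]), Node(val=4, children=[])])
`root.val = 516` → root = Node(val=516, children=[Node(val=2, children=[]), Node(val=4, children=[])])
`root.children[0].val = 728` → root = Node(val=516, children=[Node(val=728, children=[]), Node(val=4, children=[])]); shallow = Node(val=7, children=[Node(val=728, children=[]), Node(val=4, children=[])])
`print(shallow.val)` → prints 7
`print(shallow.children[0].val)` → prints 728
`print(deep.val)` → prints 7
`print(deep.children[0].val)` → prints 2

Answer:
7
728
7
2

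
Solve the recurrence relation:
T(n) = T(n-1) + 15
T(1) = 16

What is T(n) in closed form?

Unrolling: T(n) = T(1) + 15·(n-1) = 16 + 15(n-1) = 15n + 1.

Answer: T(n) = 15n + 1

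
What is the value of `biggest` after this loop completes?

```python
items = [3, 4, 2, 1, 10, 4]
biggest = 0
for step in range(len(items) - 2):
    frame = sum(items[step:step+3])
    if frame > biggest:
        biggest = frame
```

Max sum of 3-element window in [3, 4, 2, 1, 10, 4]
`biggest` takes the values: 0 → 9 → 13 → 15

Answer: 15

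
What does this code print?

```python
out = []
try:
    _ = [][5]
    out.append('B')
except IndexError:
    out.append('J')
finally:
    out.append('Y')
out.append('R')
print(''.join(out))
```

Execution trace: 'J' (except IndexError) → 'Y' (finally) → 'R' (after the try/except). Output: JYR

Answer: JYR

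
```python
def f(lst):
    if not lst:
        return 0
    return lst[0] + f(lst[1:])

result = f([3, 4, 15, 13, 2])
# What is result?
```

3 + 4 + 15 + 13 + 2 + 0 = 37

Answer: 37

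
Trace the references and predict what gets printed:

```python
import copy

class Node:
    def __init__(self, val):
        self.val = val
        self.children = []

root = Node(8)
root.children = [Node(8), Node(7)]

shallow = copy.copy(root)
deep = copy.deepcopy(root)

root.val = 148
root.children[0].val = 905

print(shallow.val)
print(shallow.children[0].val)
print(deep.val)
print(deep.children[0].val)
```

Key concept: deep copy with custom objects.
Step by step:
`root = Node(8)` → root = Node(val=8, children=[])
`root.children = [Node(8), Node(7)]` → root = Node(val=8, children=[Node(val=8, children=[]), Node(val=7, children=[])])
`shallow = copy.copy(root)` → shallow = Node(val=8, children=[Node(val=8, children=[]), Node(val=7, children=[])])
`deep = copy.deepcopy(root)` → deep = Node(val=8, children=[Node(val=8, children=[]), Node(val=7, children=[])])
`root.val = 148` → root = Node(val=148, children=[Node(val=8, children=[]), Node(val=7, children=[])])
`root.children[0].val = 905` → root = Node(val=148, children=[Node(val=905, children=[]), Node(val=7, children=[])]); shallow = Node(val=8, children=[Node(val=905, children=[]), Node(val=7, children=[])])
`print(shallow.val)` → prints 8
`print(shallow.children[0].val)` → prints 905
`print(deep.val)` → prints 8
`print(deep.children[0].val)` → prints 8

Answer:
8
905
8
8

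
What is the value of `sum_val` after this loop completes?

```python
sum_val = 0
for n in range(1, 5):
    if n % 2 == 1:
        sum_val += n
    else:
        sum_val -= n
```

Add odd, subtract even
`sum_val` takes the values: 0 → 1 → -1 → 2 → -2

Answer: -2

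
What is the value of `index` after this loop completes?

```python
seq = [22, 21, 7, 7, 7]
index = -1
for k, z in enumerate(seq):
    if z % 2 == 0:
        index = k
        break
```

First even number index in [22, 21, 7, 7, 7]
`index` takes the values: -1 → 0

Answer: 0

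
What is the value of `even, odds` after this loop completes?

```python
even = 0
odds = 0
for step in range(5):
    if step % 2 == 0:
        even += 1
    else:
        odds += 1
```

Count evens and odds in range(5)
`even, odds` takes the values: (0, 0) → (1, 0) → (1, 1) → (2, 1) → (2, 2) → (3, 2)

Answer: 3, 2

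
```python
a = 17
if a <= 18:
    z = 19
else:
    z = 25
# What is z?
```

Trace:
`a = 17` → a = 17
`if a <= 18: ...` → a <= 18 is True → z = 19
So z = 19

Answer: 19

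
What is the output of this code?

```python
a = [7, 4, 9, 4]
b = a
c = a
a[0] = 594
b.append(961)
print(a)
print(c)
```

Key concept: multiple aliases.
Step by step:
`a = [7, 4, 9, 4]` → a = [7, 4, 9, 4]
`b = a` → b = [7, 4, 9, 4] (same object as a)
`c = a` → c = [7, 4, 9, 4] (same object as a, b)
`a[0] = 594` → a = [594, 4, 9, 4] (same object as b, c); b = [594, 4, 9, 4] (same object as a, c); c = [594, 4, 9, 4] (same object as a, b)
`b.append(961)` → a = [594, 4, 9, 4, 961] (same object as b, c); b = [594, 4, 9, 4, 961] (same object as a, c); c = [594, 4, 9, 4, 961] (same object as a, b)
`print(a)` → prints [594, 4, 9, 4, 961]
`print(c)` → prints [594, 4, 9, 4, 961]

Answer:
[594, 4, 9, 4, 961]
[594, 4, 9, 4, 961]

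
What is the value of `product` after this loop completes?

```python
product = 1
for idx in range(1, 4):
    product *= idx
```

3! = 6
`product` takes the values: 1 → 2 → 6

Answer: 6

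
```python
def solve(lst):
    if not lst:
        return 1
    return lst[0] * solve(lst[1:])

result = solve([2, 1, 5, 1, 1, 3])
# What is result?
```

Product over [2, 1, 5, 1, 1, 3] = 2 * 1 * 5 * 1 * 1 * 3 = 30

Answer: 30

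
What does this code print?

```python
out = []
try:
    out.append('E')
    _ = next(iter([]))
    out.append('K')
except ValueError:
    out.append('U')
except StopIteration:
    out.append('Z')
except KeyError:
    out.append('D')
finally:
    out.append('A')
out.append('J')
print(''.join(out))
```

Execution trace: 'E' (try body) → 'Z' (except StopIteration) → 'A' (finally) → 'J' (after the try/except). Output: EZAJ

Answer: EZAJ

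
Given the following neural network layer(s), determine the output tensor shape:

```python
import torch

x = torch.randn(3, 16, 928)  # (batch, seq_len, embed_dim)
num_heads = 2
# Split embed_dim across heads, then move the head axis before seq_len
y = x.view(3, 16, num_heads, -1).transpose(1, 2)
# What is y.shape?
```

Input: (3, 16, 928) -> head_dim = 928 // 2 = 464; after view: (3, 16, 2, 464) -> after transpose(1, 2): (3, 2, 16, 464) -> Output: (3, 2, 16, 464)

Answer: (3, 2, 16, 464)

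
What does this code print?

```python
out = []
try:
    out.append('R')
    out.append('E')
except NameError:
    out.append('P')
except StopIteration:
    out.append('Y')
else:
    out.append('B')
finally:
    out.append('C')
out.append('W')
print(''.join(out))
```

Execution trace: 'R' (try body) → 'E' (try body, no exception) → 'B' (else) → 'C' (finally) → 'W' (after the try/except). Output: REBCW

Answer: REBCW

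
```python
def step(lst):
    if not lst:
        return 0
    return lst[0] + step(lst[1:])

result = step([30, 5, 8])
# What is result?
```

30 + 5 + 8 + 0 = 43

Answer: 43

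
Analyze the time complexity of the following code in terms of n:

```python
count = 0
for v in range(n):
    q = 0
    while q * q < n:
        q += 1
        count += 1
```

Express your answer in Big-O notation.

Each loop level contributes: n × √n. Multiplying the contributions gives O(n√n).

Answer: O(n√n)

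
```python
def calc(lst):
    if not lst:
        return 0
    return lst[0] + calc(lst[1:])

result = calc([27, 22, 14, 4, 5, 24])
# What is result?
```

27 + 22 + 14 + 4 + 5 + 24 + 0 = 96

Answer: 96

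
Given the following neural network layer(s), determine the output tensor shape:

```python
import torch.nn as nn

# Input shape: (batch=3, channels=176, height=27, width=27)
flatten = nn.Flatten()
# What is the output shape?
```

Input: (3, 176, 27, 27) -> Output: (3, 128304)

Answer: (3, 128304)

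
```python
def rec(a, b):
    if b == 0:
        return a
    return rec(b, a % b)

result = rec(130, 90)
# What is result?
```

rec(130, 90) -> rec(90, 40) -> rec(40, 10) -> rec(10, 0) -> 10

Answer: 10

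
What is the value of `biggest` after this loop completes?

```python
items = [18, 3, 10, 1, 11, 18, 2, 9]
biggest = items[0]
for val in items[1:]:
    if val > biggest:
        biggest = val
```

Maximum of [18, 3, 10, 1, 11, 18, 2, 9]
`biggest` takes the values: 18

Answer: 18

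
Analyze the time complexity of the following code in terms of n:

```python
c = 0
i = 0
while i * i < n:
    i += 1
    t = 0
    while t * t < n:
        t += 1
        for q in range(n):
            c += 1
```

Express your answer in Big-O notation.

Each loop level contributes: √n × √n × n. Multiplying the contributions gives O(n^2).

Answer: O(n^2)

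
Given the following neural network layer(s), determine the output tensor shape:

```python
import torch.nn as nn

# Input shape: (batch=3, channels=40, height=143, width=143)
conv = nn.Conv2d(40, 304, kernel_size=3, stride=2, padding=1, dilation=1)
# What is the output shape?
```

Input: (3, 40, 143, 143) -> Output: (3, 304, 72, 72)

Answer: (3, 304, 72, 72)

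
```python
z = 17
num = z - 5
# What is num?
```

Trace:
`z = 17` → z = 17
`num = z - 5` → num = 12
So num = 12

Answer: 12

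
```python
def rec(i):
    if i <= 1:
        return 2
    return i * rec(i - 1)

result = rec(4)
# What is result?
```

rec(4) = 4 * 3 * 2 * 2 = 48

Answer: 48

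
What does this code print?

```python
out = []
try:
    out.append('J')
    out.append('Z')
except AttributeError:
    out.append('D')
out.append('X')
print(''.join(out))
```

Execution trace: 'J' (try body) → 'Z' (try body, no exception) → 'X' (after the try/except). Output: JZX

Answer: JZX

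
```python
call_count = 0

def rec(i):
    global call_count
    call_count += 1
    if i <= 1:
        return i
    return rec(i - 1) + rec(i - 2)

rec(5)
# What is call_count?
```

Calls(i) = 1 + Calls(i-1) + Calls(i-2); Calls(0)=Calls(1)=1. For i=5 this gives 15.

Answer: 15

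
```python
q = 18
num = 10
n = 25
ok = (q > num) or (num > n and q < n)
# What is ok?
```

Trace:
`q = 18` → q = 18
`num = 10` → num = 10
`n = 25` → n = 25
`ok = (q > num) or (num > n and q < n)` → ok = True
So ok = True

Answer: True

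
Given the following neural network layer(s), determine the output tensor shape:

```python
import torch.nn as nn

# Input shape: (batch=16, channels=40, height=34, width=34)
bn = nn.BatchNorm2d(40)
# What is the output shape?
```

Input: (16, 40, 34, 34) -> Output: (16, 40, 34, 34)

Answer: (16, 40, 34, 34)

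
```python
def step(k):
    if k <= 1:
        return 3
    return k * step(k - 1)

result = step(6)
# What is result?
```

step(6) = 6 * 5 * 4 * 3 * 2 * 3 = 2160

Answer: 2160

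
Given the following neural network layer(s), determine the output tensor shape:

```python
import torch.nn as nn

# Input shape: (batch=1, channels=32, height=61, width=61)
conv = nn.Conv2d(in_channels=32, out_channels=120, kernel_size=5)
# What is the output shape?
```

Input: (1, 32, 61, 61) -> Output: (1, 120, 57, 57)

Answer: (1, 120, 57, 57)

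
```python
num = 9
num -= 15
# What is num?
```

Trace:
`num = 9` → num = 9
`num -= 15` → num = -6
So num = -6

Answer: -6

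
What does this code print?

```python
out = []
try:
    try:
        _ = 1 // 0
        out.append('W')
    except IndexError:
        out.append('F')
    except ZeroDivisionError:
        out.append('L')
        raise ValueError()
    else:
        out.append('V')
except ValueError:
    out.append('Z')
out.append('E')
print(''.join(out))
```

Execution trace: 'L' (except ZeroDivisionError) → 'Z' (outer except ValueError) → 'E' (after the try/except). Output: LZE

Answer: LZE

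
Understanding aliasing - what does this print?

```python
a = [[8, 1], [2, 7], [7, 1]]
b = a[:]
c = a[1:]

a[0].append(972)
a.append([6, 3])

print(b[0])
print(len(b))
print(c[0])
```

Key concept: slice with nested mutation.
Step by step:
`a = [[8, 1], [2, 7], [7, 1]]` → a = [[8, 1], [2, 7], [7, 1]]
`b = a[:]` → b = [[8, 1], [2, 7], [7, 1]]
`c = a[1:]` → c = [[2, 7], [7, 1]]
`a[0].append(972)` → a = [[8, 1, 972], [2, 7], [7, 1]]; b = [[8, 1, 972], [2, 7], [7, 1]]
`a.append([6, 3])` → a = [[8, 1, 972], [2, 7], [7, 1], [6, 3]]
`print(b[0])` → prints [8, 1, 972]
`print(len(b))` → prints 3
`print(c[0])` → prints [2, 7]

Answer:
[8, 1, 972]
3
[2, 7]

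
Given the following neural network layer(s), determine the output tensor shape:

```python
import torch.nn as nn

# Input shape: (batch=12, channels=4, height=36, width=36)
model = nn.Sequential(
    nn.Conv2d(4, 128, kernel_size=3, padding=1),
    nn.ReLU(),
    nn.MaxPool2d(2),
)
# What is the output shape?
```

Input: (12, 4, 36, 36) -> after Conv2d: (12, 128, 36, 36) -> after ReLU: (12, 128, 36, 36) -> Output: (12, 128, 18, 18)

Answer: (12, 128, 18, 18)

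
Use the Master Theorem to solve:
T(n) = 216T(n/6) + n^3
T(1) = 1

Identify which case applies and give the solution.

a=216, b=6, f(n)=n^3. log_6(216) = 3. Since c=3 = 3, Case 2 applies: T(n) = Θ(n^log_b(a) · log n) = O(n^3 log n).

Answer: O(n^3 log n) - Case 2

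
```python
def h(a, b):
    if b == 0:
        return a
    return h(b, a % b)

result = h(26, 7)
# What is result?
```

h(26, 7) -> h(7, 5) -> h(5, 2) -> h(2, 1) -> h(1, 0) -> 1

Answer: 1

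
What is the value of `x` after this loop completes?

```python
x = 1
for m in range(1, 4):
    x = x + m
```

Start at 1, add 1 through 3
`x` takes the values: 1 → 2 → 4 → 7

Answer: 7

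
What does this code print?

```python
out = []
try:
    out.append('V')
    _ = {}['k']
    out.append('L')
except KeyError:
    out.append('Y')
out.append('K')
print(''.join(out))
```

Execution trace: 'V' (try body) → 'Y' (except KeyError) → 'K' (after the try/except). Output: VYK

Answer: VYK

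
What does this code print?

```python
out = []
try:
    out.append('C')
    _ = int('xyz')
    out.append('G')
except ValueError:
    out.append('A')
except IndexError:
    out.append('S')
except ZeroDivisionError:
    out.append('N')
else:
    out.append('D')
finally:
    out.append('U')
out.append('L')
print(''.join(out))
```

Execution trace: 'C' (try body) → 'A' (except ValueError) → 'U' (finally) → 'L' (after the try/except). Output: CAUL

Answer: CAUL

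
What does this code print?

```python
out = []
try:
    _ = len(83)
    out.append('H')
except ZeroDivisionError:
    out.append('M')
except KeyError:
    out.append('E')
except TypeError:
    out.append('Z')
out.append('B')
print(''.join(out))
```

Execution trace: 'Z' (except TypeError) → 'B' (after the try/except). Output: ZB

Answer: ZB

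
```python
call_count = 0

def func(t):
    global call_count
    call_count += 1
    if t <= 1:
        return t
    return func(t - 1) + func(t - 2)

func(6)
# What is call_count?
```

Calls(t) = 1 + Calls(t-1) + Calls(t-2); Calls(0)=Calls(1)=1. For t=6 this gives 25.

Answer: 25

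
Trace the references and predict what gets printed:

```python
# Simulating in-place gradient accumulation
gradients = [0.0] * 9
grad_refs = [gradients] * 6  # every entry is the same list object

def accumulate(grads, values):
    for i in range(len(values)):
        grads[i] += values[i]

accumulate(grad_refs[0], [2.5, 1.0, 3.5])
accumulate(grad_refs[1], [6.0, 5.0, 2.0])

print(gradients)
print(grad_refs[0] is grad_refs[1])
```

Key concept: gradient accumulation aliasing.
Step by step:
`gradients = [0.0] * 9` → gradients = [0.0, 0.0, 0.0, 0.0, 0.0, 0.0, 0.0, 0.0, 0.0]
`grad_refs = [gradients] * 6` → grad_refs = [[0.0, 0.0, 0.0, 0.0, 0.0, 0.0, 0.0, 0.0, 0.0], [0.0, 0.0, 0.0, 0.0, 0.0, 0.0, 0.0, 0.0, 0.0], [0.0, 0.0, 0.0, 0.0, 0.0, 0.0, 0.0, 0.0, 0.0], [0.0, 0.0, 0.0, 0.0, 0.0, 0.0, 0.0, 0.0, 0.0], [0.0, 0.0, 0.0, 0.0, 0.0, 0.0, 0.0, 0.0, 0.0], [0.0, 0.0, 0.0, 0.0, 0.0, 0.0, 0.0, 0.0, 0.0]]
`accumulate(grad_refs[0], [2.5, 1.0, 3.5])` → gradients = [2.5, 1.0, 3.5, 0.0, 0.0, 0.0, 0.0, 0.0, 0.0]; grad_refs = [[2.5, 1.0, 3.5, 0.0, 0.0, 0.0, 0.0, 0.0, 0.0], [2.5, 1.0, 3.5, 0.0, 0.0, 0.0, 0.0, 0.0, 0.0], [2.5, 1.0, 3.5, 0.0, 0.0, 0.0, 0.0, 0.0, 0.0], [2.5, 1.0, 3.5, 0.0, 0.0, 0.0, 0.0, 0.0, 0.0], [2.5, 1.0, 3.5, 0.0, 0.0, 0.0, 0.0, 0.0, 0.0], [2.5, 1.0, 3.5, 0.0, 0.0, 0.0, 0.0, 0.0, 0.0]]
`accumulate(grad_refs[1], [6.0, 5.0, 2.0])` → gradients = [8.5, 6.0, 5.5, 0.0, 0.0, 0.0, 0.0, 0.0, 0.0]; grad_refs = [[8.5, 6.0, 5.5, 0.0, 0.0, 0.0, 0.0, 0.0, 0.0], [8.5, 6.0, 5.5, 0.0, 0.0, 0.0, 0.0, 0.0, 0.0], [8.5, 6.0, 5.5, 0.0, 0.0, 0.0, 0.0, 0.0, 0.0], [8.5, 6.0, 5.5, 0.0, 0.0, 0.0, 0.0, 0.0, 0.0], [8.5, 6.0, 5.5, 0.0, 0.0, 0.0, 0.0, 0.0, 0.0], [8.5, 6.0, 5.5, 0.0, 0.0, 0.0, 0.0, 0.0, 0.0]]
`print(gradients)` → prints [8.5, 6.0, 5.5, 0.0, 0.0, 0.0, 0.0, 0.0, 0.0]
`print(grad_refs[0] is grad_refs[1])` → prints True

Answer:
[8.5, 6.0, 5.5, 0.0, 0.0, 0.0, 0.0, 0.0, 0.0]
True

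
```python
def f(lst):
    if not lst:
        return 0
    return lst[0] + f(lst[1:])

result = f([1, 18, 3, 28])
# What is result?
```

1 + 18 + 3 + 28 + 0 = 50

Answer: 50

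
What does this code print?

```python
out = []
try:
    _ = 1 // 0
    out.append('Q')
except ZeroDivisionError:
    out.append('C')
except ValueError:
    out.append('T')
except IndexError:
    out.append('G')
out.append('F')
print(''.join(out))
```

Execution trace: 'C' (except ZeroDivisionError) → 'F' (after the try/except). Output: CF

Answer: CF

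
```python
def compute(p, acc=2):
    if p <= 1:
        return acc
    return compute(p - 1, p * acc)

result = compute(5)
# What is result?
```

Accumulator trace (n, acc): (5, 2) -> (4, 10) -> (3, 40) -> (2, 120) -> (1, 240) -> return 240

Answer: 240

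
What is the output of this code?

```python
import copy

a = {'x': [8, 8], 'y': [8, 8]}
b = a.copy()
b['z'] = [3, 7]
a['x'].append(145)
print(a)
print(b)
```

Key concept: shallow copy of dict with mutable values.
Step by step:
`a = {'x': [8, 8], 'y': [8, 8]}` → a = {'x': [8, 8], 'y': [8, 8]}
`b = a.copy()` → b = {'x': [8, 8], 'y': [8, 8]}
`b['z'] = [3, 7]` → b = {'x': [8, 8], 'y': [8, 8], 'z': [3, 7]}
`a['x'].append(145)` → a = {'x': [8, 8, 145], 'y': [8, 8]}; b = {'x': [8, 8, 145], 'y': [8, 8], 'z': [3, 7]}
`print(a)` → prints {'x': [8, 8, 145], 'y': [8, 8]}
`print(b)` → prints {'x': [8, 8, 145], 'y': [8, 8], 'z': [3, 7]}

Answer:
{'x': [8, 8, 145], 'y': [8, 8]}
{'x': [8, 8, 145], 'y': [8, 8], 'z': [3, 7]}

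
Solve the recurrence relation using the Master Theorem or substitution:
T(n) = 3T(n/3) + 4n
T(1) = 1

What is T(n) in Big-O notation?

By Master Theorem: a=3, b=3, f(n)=4n. Since log_3(3) = 1 and f(n) = Θ(n^1), Case 2 applies. T(n) = O(n log n).

Answer: O(n log n)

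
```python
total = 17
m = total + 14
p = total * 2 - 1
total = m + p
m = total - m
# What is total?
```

Trace:
`total = 17` → total = 17
`m = total + 14` → m = 31
`p = total * 2 - 1` → p = 33
`total = m + p` → total = 64
`m = total - m` → m = 33
So total = 64

Answer: 64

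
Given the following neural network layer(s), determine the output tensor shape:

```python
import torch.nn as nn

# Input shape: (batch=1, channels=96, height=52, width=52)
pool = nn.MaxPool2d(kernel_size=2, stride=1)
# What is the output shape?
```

Input: (1, 96, 52, 52) -> Output: (1, 96, 51, 51)

Answer: (1, 96, 51, 51)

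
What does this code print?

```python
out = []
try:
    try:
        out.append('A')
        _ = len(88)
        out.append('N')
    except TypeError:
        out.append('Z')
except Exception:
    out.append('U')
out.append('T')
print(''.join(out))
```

Execution trace: 'A' (inner try body) → 'Z' (inner except TypeError) → 'T' (after the try/except). Output: AZT

Answer: AZT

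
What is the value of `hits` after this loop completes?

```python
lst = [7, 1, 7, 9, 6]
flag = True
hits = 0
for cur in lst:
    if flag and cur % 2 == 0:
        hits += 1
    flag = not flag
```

Count even values at even positions
`hits` takes the values: 0 → 1

Answer: 1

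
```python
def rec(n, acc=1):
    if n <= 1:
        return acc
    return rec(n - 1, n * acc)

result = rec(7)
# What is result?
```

Accumulator trace (n, acc): (7, 1) -> (6, 7) -> (5, 42) -> (4, 210) -> (3, 840) -> (2, 2520) -> (1, 5040) -> return 5040

Answer: 5040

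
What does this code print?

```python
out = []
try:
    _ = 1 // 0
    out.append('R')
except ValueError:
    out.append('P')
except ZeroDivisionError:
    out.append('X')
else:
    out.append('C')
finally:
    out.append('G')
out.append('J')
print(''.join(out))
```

Execution trace: 'X' (except ZeroDivisionError) → 'G' (finally) → 'J' (after the try/except). Output: XGJ

Answer: XGJ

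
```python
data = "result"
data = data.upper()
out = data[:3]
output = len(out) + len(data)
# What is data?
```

Trace:
`data = "result"` → data = 'result'
`data = data.upper()` → data = 'RESULT'
`out = data[:3]` → out = 'RES'
`output = len(out) + len(data)` → output = 9
So data = 'RESULT'

Answer: 'RESULT'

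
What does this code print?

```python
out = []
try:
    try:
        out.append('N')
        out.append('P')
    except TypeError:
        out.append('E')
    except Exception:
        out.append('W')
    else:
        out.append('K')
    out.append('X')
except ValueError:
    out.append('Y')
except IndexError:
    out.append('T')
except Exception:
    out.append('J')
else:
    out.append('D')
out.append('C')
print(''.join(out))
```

Execution trace: 'N' (inner try body) → 'P' (inner try body, no exception) → 'K' (inner else) → 'X' (try body, no exception) → 'D' (else) → 'C' (after the try/except). Output: NPKXDC

Answer: NPKXDC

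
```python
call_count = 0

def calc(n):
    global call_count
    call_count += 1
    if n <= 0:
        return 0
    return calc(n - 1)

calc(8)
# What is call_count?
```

Linear recursion stepping by 1: 9 calls from n=8 down to ≤0.

Answer: 9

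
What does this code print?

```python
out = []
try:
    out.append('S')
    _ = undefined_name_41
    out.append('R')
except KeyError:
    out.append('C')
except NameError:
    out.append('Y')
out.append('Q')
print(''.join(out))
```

Execution trace: 'S' (try body) → 'Y' (except NameError) → 'Q' (after the try/except). Output: SYQ

Answer: SYQ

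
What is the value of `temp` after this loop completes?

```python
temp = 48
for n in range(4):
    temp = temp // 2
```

Halve 4 times: 48 // 2^4 = 3
`temp` takes the values: 48 → 24 → 12 → 6 → 3

Answer: 3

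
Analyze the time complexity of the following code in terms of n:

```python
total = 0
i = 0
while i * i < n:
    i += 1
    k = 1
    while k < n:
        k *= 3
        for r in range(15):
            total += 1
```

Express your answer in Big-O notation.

Each loop level contributes: √n × log n × 1. Multiplying the contributions gives O(√n log n).

Answer: O(√n log n)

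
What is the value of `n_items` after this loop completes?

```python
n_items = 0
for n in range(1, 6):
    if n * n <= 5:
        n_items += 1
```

Count numbers where n² ≤ 5
`n_items` takes the values: 0 → 1 → 2

Answer: 2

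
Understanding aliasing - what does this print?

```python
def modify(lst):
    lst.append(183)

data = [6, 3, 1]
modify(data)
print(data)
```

Key concept: function modifies passed list.
Step by step:
`data = [6, 3, 1]` → data = [6, 3, 1]
`modify(data)` → data = [6, 3, 1, 183]
`print(data)` → prints [6, 3, 1, 183]

Answer: [6, 3, 1, 183]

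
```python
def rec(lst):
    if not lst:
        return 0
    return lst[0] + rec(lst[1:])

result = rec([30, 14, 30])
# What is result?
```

30 + 14 + 30 + 0 = 74

Answer: 74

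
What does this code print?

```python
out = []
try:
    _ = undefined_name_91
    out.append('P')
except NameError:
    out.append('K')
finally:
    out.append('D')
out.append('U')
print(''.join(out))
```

Execution trace: 'K' (except NameError) → 'D' (finally) → 'U' (after the try/except). Output: KDU

Answer: KDU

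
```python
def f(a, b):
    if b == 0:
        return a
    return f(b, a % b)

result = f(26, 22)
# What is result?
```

f(26, 22) -> f(22, 4) -> f(4, 2) -> f(2, 0) -> 2

Answer: 2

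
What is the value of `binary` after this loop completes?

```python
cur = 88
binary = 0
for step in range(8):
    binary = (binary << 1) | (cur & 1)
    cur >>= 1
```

Reverse lowest 8 bits of 88
`binary` takes the values: 0 → 1 → 3 → 6 → 13 → 26

Answer: 26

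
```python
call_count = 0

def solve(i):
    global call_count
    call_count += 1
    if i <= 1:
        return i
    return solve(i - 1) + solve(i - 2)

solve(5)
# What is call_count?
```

Calls(i) = 1 + Calls(i-1) + Calls(i-2); Calls(0)=Calls(1)=1. For i=5 this gives 15.

Answer: 15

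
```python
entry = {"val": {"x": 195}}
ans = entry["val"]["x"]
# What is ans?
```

Trace:
`entry = {"val": {"x": 195}}` → entry = {'val': {'x': 195}}
`ans = entry["val"]["x"]` → ans = 195
So ans = 195

Answer: 195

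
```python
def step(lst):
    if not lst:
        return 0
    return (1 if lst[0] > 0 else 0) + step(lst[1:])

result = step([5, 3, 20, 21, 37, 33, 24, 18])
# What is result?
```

Count of positive elements in [5, 3, 20, 21, 37, 33, 24, 18] = 8

Answer: 8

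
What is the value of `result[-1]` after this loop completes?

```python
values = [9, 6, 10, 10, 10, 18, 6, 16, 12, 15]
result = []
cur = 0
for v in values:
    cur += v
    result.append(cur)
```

Cumulative sum ends at 112
`result` takes the values: [] → [9] → [9, 15] → [9, 15, 25] → [9, 15, 25, 35] → [9, 15, 25, 35, 45] → [9, 15, 25, 35, 45, 63] → [9, 15, 25, 35, 45, 63, 69] → [9, 15, 25, 35, 45, 63, 69, 85] → [9, 15, 25, 35, 45, 63, 69, 85, 97] → [9, 15, 25, 35, 45, 63, 69, 85, 97, 112]
So `result[-1]` = 112

Answer: 112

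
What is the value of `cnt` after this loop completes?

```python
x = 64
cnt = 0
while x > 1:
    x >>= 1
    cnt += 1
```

Count right shifts until 1
`cnt` takes the values: 0 → 1 → 2 → 3 → 4 → 5 → 6

Answer: 6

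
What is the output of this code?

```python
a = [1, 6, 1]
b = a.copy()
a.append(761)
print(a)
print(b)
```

Key concept: list.copy() creates independent copy.
Step by step:
`a = [1, 6, 1]` → a = [1, 6, 1]
`b = a.copy()` → b = [1, 6, 1]
`a.append(761)` → a = [1, 6, 1, 761]
`print(a)` → prints [1, 6, 1, 761]
`print(b)` → prints [1, 6, 1]

Answer:
[1, 6, 1, 761]
[1, 6, 1]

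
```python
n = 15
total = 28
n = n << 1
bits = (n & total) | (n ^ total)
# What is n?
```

Trace:
`n = 15` → n = 15
`total = 28` → total = 28
`n = n << 1` → n = 30
`bits = (n & total) | (n ^ total)` → bits = 30
So n = 30

Answer: 30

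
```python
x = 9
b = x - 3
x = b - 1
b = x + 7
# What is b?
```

Trace:
`x = 9` → x = 9
`b = x - 3` → b = 6
`x = b - 1` → x = 5
`b = x + 7` → b = 12
So b = 12

Answer: 12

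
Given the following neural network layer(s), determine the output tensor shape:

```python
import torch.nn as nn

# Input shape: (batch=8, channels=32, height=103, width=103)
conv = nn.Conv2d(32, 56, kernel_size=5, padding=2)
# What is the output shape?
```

Input: (8, 32, 103, 103) -> Output: (8, 56, 103, 103)

Answer: (8, 56, 103, 103)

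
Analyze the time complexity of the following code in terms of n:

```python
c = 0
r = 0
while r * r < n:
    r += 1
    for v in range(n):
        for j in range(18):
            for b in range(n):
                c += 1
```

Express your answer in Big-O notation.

Each loop level contributes: √n × n × 1 × n. Multiplying the contributions gives O(n^2√n).

Answer: O(n^2√n)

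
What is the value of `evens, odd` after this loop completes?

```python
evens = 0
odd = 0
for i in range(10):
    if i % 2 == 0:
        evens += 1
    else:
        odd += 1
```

Count evens and odds in range(10)
`evens, odd` takes the values: (0, 0) → (1, 0) → (1, 1) → (2, 1) → (2, 2) → (3, 2) → (3, 3) → (4, 3) → (4, 4) → (5, 4) → (5, 5)

Answer: 5, 5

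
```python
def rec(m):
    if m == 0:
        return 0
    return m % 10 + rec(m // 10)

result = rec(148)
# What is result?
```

Sum of digits of 148: 8 + 4 + 1 = 13

Answer: 13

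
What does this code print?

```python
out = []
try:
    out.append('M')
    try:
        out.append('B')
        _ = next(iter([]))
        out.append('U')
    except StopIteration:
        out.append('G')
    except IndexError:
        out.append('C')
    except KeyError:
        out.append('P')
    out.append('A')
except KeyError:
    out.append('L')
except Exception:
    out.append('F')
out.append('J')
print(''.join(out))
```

Execution trace: 'M' (try body) → 'B' (inner try body) → 'G' (inner except StopIteration) → 'A' (try body, no exception) → 'J' (after the try/except). Output: MBGAJ

Answer: MBGAJ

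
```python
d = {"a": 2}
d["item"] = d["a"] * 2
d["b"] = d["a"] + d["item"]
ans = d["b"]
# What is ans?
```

Trace:
`d = {"a": 2}` → d = {'a': 2}
`d["item"] = d["a"] * 2` → d = {'a': 2, 'item': 4}
`d["b"] = d["a"] + d["item"]` → d = {'a': 2, 'item': 4, 'b': 6}
`ans = d["b"]` → ans = 6
So ans = 6

Answer: 6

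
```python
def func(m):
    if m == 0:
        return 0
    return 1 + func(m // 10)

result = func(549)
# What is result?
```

Count of digits of 549: 3

Answer: 3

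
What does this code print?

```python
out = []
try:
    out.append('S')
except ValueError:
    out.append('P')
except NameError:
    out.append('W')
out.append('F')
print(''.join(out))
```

Execution trace: 'S' (try body, no exception) → 'F' (after the try/except). Output: SF

Answer: SF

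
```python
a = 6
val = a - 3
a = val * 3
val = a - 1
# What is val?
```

Trace:
`a = 6` → a = 6
`val = a - 3` → val = 3
`a = val * 3` → a = 9
`val = a - 1` → val = 8
So val = 8

Answer: 8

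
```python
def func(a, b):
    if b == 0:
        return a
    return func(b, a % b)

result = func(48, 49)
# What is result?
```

func(48, 49) -> func(49, 48) -> func(48, 1) -> func(1, 0) -> 1

Answer: 1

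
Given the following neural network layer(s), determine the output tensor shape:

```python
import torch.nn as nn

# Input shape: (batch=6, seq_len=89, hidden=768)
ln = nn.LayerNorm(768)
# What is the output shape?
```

Input: (6, 89, 768) -> Output: (6, 89, 768)

Answer: (6, 89, 768)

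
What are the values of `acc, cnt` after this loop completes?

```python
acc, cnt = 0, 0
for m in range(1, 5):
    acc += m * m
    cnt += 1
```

Sum of squares and count
`acc, cnt` takes the values: (0, 0) → (1, 0) → (1, 1) → (5, 1) → (5, 2) → (14, 2) → (14, 3) → (30, 3) → (30, 4)

Answer: 30, 4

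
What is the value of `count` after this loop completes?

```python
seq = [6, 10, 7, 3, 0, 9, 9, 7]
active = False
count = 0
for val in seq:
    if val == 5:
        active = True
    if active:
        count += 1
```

Count elements after first 5 in [6, 10, 7, 3, 0, 9, 9, 7]
`count` takes the values: 0

Answer: 0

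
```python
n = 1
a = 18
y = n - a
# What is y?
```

Trace:
`n = 1` → n = 1
`a = 18` → a = 18
`y = n - a` → y = -17
So y = -17

Answer: -17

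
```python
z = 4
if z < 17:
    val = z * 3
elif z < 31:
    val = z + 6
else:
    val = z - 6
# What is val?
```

Trace:
`z = 4` → z = 4
`if z < 17: ...` → z < 17 is True → val = 12
So val = 12

Answer: 12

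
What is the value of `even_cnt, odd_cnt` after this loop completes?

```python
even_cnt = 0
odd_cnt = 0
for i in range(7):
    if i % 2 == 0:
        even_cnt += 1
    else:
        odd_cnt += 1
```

Count evens and odds in range(7)
`even_cnt, odd_cnt` takes the values: (0, 0) → (1, 0) → (1, 1) → (2, 1) → (2, 2) → (3, 2) → (3, 3) → (4, 3)

Answer: 4, 3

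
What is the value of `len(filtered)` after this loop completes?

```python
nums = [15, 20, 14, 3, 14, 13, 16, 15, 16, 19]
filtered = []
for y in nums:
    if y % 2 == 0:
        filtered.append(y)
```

Count even numbers in [15, 20, 14, 3, 14, 13, 16, 15, 16, 19]
`filtered` takes the values: [] → [20] → [20, 14] → [20, 14, 14] → [20, 14, 14, 16] → [20, 14, 14, 16, 16]
So `len(filtered)` = 5

Answer: 5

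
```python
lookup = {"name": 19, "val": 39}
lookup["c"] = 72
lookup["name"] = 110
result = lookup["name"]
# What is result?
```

Trace:
`lookup = {"name": 19, "val": 39}` → lookup = {'name': 19, 'val': 39}
`lookup["c"] = 72` → lookup = {'name': 19, 'val': 39, 'c': 72}
`lookup["name"] = 110` → lookup = {'name': 110, 'val': 39, 'c': 72}
`result = lookup["name"]` → result = 110
So result = 110

Answer: 110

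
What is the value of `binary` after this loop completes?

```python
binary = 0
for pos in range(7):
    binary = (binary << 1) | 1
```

Build 7 consecutive 1-bits: 0b1111111
`binary` takes the values: 0 → 1 → 3 → 7 → 15 → 31 → 63 → 127

Answer: 127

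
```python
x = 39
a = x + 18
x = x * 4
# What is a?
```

Trace:
`x = 39` → x = 39
`a = x + 18` → a = 57
`x = x * 4` → x = 156
So a = 57

Answer: 57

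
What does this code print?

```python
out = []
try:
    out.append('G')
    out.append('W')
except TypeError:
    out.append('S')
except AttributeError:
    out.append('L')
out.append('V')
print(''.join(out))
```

Execution trace: 'G' (try body) → 'W' (try body, no exception) → 'V' (after the try/except). Output: GWV

Answer: GWV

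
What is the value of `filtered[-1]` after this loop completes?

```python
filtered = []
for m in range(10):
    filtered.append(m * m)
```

Last element of squares 0 to 9
`filtered` takes the values: [] → [0] → [0, 1] → [0, 1, 4] → [0, 1, 4, 9] → [0, 1, 4, 9, 16] → [0, 1, 4, 9, 16, 25] → [0, 1, 4, 9, 16, 25, 36] → [0, 1, 4, 9, 16, 25, 36, 49] → [0, 1, 4, 9, 16, 25, 36, 49, 64] → [0, 1, 4, 9, 16, 25, 36, 49, 64, 81]
So `filtered[-1]` = 81

Answer: 81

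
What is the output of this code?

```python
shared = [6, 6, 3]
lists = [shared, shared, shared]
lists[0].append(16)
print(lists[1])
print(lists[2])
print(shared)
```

Key concept: list of same reference.
Step by step:
`shared = [6, 6, 3]` → shared = [6, 6, 3]
`lists = [shared, shared, shared]` → lists = [[6, 6, 3], [6, 6, 3], [6, 6, 3]]
`lists[0].append(16)` → shared = [6, 6, 3, 16]; lists = [[6, 6, 3, 16], [6, 6, 3, 16], [6, 6, 3, 16]]
`print(lists[1])` → prints [6, 6, 3, 16]
`print(lists[2])` → prints [6, 6, 3, 16]
`print(shared)` → prints [6, 6, 3, 16]

Answer:
[6, 6, 3, 16]
[6, 6, 3, 16]
[6, 6, 3, 16]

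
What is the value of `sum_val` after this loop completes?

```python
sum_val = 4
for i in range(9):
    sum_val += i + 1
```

Start at 4, add 1 to 9 = 49
`sum_val` takes the values: 4 → 5 → 7 → 10 → 14 → 19 → 25 → 32 → 40 → 49

Answer: 49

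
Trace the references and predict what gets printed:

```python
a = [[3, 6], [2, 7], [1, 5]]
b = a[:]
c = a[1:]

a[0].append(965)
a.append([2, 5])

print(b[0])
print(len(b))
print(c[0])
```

Key concept: slice with nested mutation.
Step by step:
`a = [[3, 6], [2, 7], [1, 5]]` → a = [[3, 6], [2, 7], [1, 5]]
`b = a[:]` → b = [[3, 6], [2, 7], [1, 5]]
`c = a[1:]` → c = [[2, 7], [1, 5]]
`a[0].append(965)` → a = [[3, 6, 965], [2, 7], [1, 5]]; b = [[3, 6, 965], [2, 7], [1, 5]]
`a.append([2, 5])` → a = [[3, 6, 965], [2, 7], [1, 5], [2, 5]]
`print(b[0])` → prints [3, 6, 965]
`print(len(b))` → prints 3
`print(c[0])` → prints [2, 7]

Answer:
[3, 6, 965]
3
[2, 7]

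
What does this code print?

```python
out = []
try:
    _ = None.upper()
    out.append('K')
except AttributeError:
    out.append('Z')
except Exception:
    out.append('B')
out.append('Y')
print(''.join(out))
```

Execution trace: 'Z' (except AttributeError) → 'Y' (after the try/except). Output: ZY

Answer: ZY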